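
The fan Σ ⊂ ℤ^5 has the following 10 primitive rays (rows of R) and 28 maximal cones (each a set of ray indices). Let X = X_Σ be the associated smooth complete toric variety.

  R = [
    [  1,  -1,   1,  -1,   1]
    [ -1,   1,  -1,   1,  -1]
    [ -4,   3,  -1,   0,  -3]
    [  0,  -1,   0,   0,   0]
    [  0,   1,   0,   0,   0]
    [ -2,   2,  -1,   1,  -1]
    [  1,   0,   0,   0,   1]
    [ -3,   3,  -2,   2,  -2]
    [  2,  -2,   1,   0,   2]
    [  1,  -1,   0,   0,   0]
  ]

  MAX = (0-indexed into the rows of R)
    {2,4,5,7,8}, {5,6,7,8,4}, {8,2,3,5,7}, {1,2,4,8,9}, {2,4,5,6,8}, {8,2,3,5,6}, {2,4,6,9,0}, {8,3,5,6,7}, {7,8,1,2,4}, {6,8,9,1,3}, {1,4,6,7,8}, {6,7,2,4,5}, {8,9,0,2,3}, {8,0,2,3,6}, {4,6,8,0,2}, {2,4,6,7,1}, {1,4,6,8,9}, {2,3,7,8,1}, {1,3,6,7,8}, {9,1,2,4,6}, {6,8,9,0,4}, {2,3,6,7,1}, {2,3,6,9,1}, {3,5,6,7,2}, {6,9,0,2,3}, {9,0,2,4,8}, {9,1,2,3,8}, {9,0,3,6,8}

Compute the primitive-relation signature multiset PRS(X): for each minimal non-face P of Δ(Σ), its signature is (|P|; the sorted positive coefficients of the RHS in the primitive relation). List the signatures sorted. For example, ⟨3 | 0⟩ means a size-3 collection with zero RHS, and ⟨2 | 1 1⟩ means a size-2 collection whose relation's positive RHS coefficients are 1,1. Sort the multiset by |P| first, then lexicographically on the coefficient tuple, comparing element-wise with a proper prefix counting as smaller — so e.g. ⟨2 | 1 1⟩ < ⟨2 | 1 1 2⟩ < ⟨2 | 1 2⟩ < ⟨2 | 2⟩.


The 10 primitive collections of Σ (r=10, n=5):

  P = {0,1}:  v_{0} + v_{1} = 0 ; sig = ⟨2 | 0⟩
  P = {3,4}:  v_{3} + v_{4} = 0 ; sig = ⟨2 | 0⟩
  P = {0,7}:  v_{0} + v_{7} = v_{5} ; sig = ⟨2 | 1⟩
  P = {1,5}:  v_{1} + v_{5} = v_{7} ; sig = ⟨2 | 1⟩
  P = {5,9}:  v_{5} + v_{9} = v_{1} ; sig = ⟨2 | 1⟩
  P = {0,5}:  v_{0} + v_{5} = v_{2} + v_{6} + v_{8} ; sig = ⟨2 | 1 1 1⟩
  P = {7,9}:  v_{7} + v_{9} = 2·v_{1} ; sig = ⟨2 | 2⟩
  P = {2,6,8,9}:  v_{2} + v_{6} + v_{8} + v_{9} = 0 ; sig = ⟨4 | 0⟩
  P = {1,2,6,8}:  v_{1} + v_{2} + v_{6} + v_{8} = v_{5} ; sig = ⟨4 | 1⟩
  P = {2,6,7,8}:  v_{2} + v_{6} + v_{7} + v_{8} = 2·v_{5} ; sig = ⟨4 | 2⟩

Signatures (|P|; sorted positive RHS coefficients), sorted:
    |P|=2: 7 collections, coeffs (), (), (1), (1), (1), (1,1,1), (2)
    |P|=4: 3 collections, coeffs (), (1), (2)


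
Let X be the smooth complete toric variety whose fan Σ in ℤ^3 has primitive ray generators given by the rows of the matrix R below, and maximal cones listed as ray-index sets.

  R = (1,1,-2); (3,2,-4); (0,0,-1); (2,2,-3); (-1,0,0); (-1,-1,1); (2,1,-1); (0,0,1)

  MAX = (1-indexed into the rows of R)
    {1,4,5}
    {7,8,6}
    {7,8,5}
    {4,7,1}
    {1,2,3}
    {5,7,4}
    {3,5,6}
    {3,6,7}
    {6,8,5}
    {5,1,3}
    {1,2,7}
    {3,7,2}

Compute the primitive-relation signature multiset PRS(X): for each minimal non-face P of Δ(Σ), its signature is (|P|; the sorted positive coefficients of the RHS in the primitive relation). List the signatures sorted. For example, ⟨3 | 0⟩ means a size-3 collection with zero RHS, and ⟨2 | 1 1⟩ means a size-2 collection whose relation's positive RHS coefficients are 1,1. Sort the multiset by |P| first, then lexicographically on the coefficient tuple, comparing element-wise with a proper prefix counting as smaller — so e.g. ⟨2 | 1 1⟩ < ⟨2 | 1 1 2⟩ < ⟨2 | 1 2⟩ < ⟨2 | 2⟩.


Primitive collections (14):

  {3,8}:  v_{3} + v_{8} = 0  ⇒ sig = ⟨2 | 0⟩
  {1,6}:  v_{1} + v_{6} = v_{3}  ⇒ sig = ⟨2 | 1⟩
  {4,6}:  v_{4} + v_{6} = v_{1}  ⇒ sig = ⟨2 | 1⟩
  {1,8}:  v_{1} + v_{8} = v_{5} + v_{7}  ⇒ sig = ⟨2 | 1 1⟩
  {2,8}:  v_{2} + v_{8} = v_{1} + v_{7}  ⇒ sig = ⟨2 | 1 1⟩
  {2,6}:  v_{2} + v_{6} = 2·v_{3} + v_{7}  ⇒ sig = ⟨2 | 1 2⟩
  {2,4}:  v_{2} + v_{4} = 3·v_{1} + v_{7}  ⇒ sig = ⟨2 | 1 3⟩
  {2,5}:  v_{2} + v_{5} = 2·v_{1}  ⇒ sig = ⟨2 | 2⟩
  {3,4}:  v_{3} + v_{4} = 2·v_{1}  ⇒ sig = ⟨2 | 2⟩
  {4,8}:  v_{4} + v_{8} = 2·v_{5} + 2·v_{7}  ⇒ sig = ⟨2 | 2 2⟩
  {5,6,7}:  v_{5} + v_{6} + v_{7} = 0  ⇒ sig = ⟨3 | 0⟩
  {1,3,7}:  v_{1} + v_{3} + v_{7} = v_{2}  ⇒ sig = ⟨3 | 1⟩
  {1,5,7}:  v_{1} + v_{5} + v_{7} = v_{4}  ⇒ sig = ⟨3 | 1⟩
  {3,5,7}:  v_{3} + v_{5} + v_{7} = v_{1}  ⇒ sig = ⟨3 | 1⟩

Signatures (|P|; sorted positive RHS coefficients), sorted:
    ⟨2 | 0⟩
    ⟨2 | 1⟩
    ⟨2 | 1⟩
    ⟨2 | 1 1⟩
    ⟨2 | 1 1⟩
    ⟨2 | 1 2⟩
    ⟨2 | 1 3⟩
    ⟨2 | 2⟩
    ⟨2 | 2⟩
    ⟨2 | 2 2⟩
    ⟨3 | 0⟩
    ⟨3 | 1⟩
    ⟨3 | 1⟩
    ⟨3 | 1⟩


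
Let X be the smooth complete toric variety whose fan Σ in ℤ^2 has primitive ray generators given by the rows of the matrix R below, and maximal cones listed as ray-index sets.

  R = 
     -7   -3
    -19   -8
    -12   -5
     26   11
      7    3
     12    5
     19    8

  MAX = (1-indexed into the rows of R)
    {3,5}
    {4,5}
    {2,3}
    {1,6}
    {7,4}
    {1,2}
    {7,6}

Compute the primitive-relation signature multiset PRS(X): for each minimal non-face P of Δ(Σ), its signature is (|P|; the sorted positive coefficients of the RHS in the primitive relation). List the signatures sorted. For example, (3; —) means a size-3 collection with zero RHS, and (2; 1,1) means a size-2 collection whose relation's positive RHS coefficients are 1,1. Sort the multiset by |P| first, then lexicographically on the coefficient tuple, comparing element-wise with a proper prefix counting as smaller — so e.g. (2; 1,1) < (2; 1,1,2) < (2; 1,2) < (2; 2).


Primitive collections (14):

  P = {1,5}:  v_{1} + v_{5} = 0  so sig = (2; —)
  P = {2,7}:  v_{2} + v_{7} = 0  so sig = (2; —)
  P = {3,6}:  v_{3} + v_{6} = 0  so sig = (2; —)
  P = {1,3}:  v_{1} + v_{3} = v_{2}  so sig = (2; 1)
  P = {1,4}:  v_{1} + v_{4} = v_{7}  so sig = (2; 1)
  P = {1,7}:  v_{1} + v_{7} = v_{6}  so sig = (2; 1)
  P = {2,4}:  v_{2} + v_{4} = v_{5}  so sig = (2; 1)
  P = {2,5}:  v_{2} + v_{5} = v_{3}  so sig = (2; 1)
  P = {2,6}:  v_{2} + v_{6} = v_{1}  so sig = (2; 1)
  P = {3,7}:  v_{3} + v_{7} = v_{5}  so sig = (2; 1)
  P = {5,6}:  v_{5} + v_{6} = v_{7}  so sig = (2; 1)
  P = {5,7}:  v_{5} + v_{7} = v_{4}  so sig = (2; 1)
  P = {3,4}:  v_{3} + v_{4} = 2·v_{5}  so sig = (2; 2)
  P = {4,6}:  v_{4} + v_{6} = 2·v_{7}  so sig = (2; 2)

Sorted signature multiset PRS(X):
[(2; —), (2; —), (2; —), (2; 1), (2; 1), (2; 1), (2; 1), (2; 1), (2; 1), (2; 1), (2; 1), (2; 1), (2; 2), (2; 2)]


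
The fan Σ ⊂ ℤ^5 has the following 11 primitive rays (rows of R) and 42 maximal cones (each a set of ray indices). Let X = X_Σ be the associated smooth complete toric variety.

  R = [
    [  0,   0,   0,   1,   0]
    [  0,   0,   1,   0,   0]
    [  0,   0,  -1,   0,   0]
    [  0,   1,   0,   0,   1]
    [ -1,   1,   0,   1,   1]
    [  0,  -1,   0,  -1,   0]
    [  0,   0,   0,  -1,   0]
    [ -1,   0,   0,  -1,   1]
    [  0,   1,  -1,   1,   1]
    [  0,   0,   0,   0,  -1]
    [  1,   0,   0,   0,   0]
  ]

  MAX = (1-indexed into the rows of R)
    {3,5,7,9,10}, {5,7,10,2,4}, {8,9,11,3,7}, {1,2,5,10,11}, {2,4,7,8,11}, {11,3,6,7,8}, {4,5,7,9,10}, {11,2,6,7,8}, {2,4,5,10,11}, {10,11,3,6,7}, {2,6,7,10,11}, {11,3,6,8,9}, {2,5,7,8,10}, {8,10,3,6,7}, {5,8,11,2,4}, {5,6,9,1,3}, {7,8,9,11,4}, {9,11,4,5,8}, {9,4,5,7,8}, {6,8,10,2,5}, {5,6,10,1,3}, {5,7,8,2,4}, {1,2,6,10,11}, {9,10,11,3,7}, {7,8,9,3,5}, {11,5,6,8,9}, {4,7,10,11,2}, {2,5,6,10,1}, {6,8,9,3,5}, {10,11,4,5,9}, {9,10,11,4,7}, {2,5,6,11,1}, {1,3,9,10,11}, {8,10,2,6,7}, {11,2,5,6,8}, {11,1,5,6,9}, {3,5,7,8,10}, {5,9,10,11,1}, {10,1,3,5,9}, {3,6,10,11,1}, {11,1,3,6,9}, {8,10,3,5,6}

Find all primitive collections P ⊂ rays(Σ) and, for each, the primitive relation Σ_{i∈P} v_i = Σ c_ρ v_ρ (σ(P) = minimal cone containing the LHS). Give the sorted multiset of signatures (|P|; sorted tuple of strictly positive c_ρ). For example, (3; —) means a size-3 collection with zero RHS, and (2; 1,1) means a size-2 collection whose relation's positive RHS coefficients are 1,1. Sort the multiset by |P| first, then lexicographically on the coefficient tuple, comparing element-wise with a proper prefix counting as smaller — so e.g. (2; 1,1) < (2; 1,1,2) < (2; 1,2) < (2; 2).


Σ has 16 primitive collections:

  {1,7}:  v_{1} + v_{7} = 0  ⇒ sig = (2; —)
  {2,3}:  v_{2} + v_{3} = 0  ⇒ sig = (2; —)
  {1,4}:  v_{1} + v_{4} = v_{5} + v_{11}  ⇒ sig = (2; 1,1)
  {1,8}:  v_{1} + v_{8} = v_{5} + v_{6}  ⇒ sig = (2; 1,1)
  {2,9}:  v_{2} + v_{9} = v_{5} + v_{11}  ⇒ sig = (2; 1,1)
  {3,4}:  v_{3} + v_{4} = v_{7} + v_{9}  ⇒ sig = (2; 1,1)
  {4,6}:  v_{4} + v_{6} = v_{8} + v_{11}  ⇒ sig = (2; 1,1)
  {3,5,11}:  v_{3} + v_{5} + v_{11} = v_{9}  ⇒ sig = (3; 1)
  {5,6,7}:  v_{5} + v_{6} + v_{7} = v_{8}  ⇒ sig = (3; 1)
  {5,7,11}:  v_{5} + v_{7} + v_{11} = v_{4}  ⇒ sig = (3; 1)
  {6,9,10}:  v_{6} + v_{9} + v_{10} = v_{3}  ⇒ sig = (3; 1)
  {8,10,11}:  v_{8} + v_{10} + v_{11} = v_{7}  ⇒ sig = (3; 1)
  {6,7,9}:  v_{6} + v_{7} + v_{9} = v_{3} + v_{8} + v_{11}  ⇒ sig = (3; 1,1,1)
  {8,9,10}:  v_{8} + v_{9} + v_{10} = v_{3} + v_{5} + v_{7}  ⇒ sig = (3; 1,1,1)
  {4,8,10}:  v_{4} + v_{8} + v_{10} = v_{5} + 2·v_{7}  ⇒ sig = (3; 1,2)
  {5,6,10,11}:  v_{5} + v_{6} + v_{10} + v_{11} = 0  ⇒ sig = (4; —)

Sorted signature multiset PRS(X):
{ (2; —) ×2,  (2; 1,1) ×5,  (3; 1) ×5,  (3; 1,1,1) ×2,  (3; 1,2),  (4; —) }


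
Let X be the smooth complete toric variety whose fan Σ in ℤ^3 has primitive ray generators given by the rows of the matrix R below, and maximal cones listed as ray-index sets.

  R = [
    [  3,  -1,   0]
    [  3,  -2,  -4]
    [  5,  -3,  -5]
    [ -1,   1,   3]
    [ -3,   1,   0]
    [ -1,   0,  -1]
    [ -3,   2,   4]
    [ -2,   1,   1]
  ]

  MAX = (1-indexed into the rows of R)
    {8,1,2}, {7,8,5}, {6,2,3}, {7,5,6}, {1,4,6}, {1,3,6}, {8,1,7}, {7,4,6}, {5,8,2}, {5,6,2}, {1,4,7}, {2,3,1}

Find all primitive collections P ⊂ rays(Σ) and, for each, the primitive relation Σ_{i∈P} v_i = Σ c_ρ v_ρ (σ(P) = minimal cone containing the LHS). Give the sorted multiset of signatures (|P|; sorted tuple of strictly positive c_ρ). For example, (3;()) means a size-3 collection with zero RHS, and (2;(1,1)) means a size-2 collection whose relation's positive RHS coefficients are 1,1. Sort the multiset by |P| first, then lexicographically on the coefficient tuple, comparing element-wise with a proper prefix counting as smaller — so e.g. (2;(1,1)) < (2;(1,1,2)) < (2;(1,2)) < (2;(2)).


12 minimal non-faces of Δ(Σ) (on 8 rays):

  P = {1,5}:  v_{1} + v_{5} = 0  ⇒ sig = (2;())
  P = {2,7}:  v_{2} + v_{7} = 0  ⇒ sig = (2;())
  P = {3,8}:  v_{3} + v_{8} = v_{2}  ⇒ sig = (2;(1))
  P = {4,8}:  v_{4} + v_{8} = v_{7}  ⇒ sig = (2;(1))
  P = {6,8}:  v_{6} + v_{8} = v_{5}  ⇒ sig = (2;(1))
  P = {2,4}:  v_{2} + v_{4} = v_{1} + v_{6}  ⇒ sig = (2;(1,1))
  P = {3,5}:  v_{3} + v_{5} = v_{2} + v_{6}  ⇒ sig = (2;(1,1))
  P = {3,7}:  v_{3} + v_{7} = v_{1} + v_{6}  ⇒ sig = (2;(1,1))
  P = {4,5}:  v_{4} + v_{5} = v_{6} + v_{7}  ⇒ sig = (2;(1,1))
  P = {3,4}:  v_{3} + v_{4} = 2·v_{1} + 2·v_{6}  ⇒ sig = (2;(2,2))
  P = {1,2,6}:  v_{1} + v_{2} + v_{6} = v_{3}  ⇒ sig = (3;(1))
  P = {1,6,7}:  v_{1} + v_{6} + v_{7} = v_{4}  ⇒ sig = (3;(1))

so the primitive-relation signature multiset is
    |P|=2: 10 collections, coeffs (), (), (1), (1), (1), (1,1), (1,1), (1,1), (1,1), (2,2)
    |P|=3: 2 collections, coeffs (1), (1)


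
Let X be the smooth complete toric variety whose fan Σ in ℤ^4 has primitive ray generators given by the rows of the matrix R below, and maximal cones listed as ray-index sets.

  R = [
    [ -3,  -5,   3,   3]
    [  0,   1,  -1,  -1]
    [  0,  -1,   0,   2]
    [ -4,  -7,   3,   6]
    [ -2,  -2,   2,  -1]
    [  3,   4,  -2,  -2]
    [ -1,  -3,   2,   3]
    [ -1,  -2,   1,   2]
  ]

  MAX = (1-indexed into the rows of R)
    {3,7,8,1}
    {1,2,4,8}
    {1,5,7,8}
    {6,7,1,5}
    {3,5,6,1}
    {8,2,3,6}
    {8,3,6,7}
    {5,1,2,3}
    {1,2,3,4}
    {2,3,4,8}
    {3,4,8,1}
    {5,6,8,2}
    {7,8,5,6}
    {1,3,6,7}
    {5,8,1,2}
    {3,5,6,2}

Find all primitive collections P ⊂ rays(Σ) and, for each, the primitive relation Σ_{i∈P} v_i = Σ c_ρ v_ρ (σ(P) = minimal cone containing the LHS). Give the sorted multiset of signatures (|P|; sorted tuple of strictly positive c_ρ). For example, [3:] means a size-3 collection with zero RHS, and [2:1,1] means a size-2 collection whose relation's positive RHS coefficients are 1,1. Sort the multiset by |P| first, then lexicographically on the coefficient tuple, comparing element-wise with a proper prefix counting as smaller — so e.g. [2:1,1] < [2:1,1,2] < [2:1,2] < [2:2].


Primitive collections (9):

  • {2,7}:  v_{2} + v_{7} = v_{8}  →  sig = [2:1]
  • {4,6}:  v_{4} + v_{6} = v_{3} + v_{8}  →  sig = [2:1,1]
  • {4,7}:  v_{4} + v_{7} = v_{1} + v_{3} + 2·v_{8}  →  sig = [2:1,1,2]
  • {4,5}:  v_{4} + v_{5} = 2·v_{1} + v_{2}  →  sig = [2:1,2]
  • {1,2,6}:  v_{1} + v_{2} + v_{6} = 0  →  sig = [3:]
  • {1,6,8}:  v_{1} + v_{6} + v_{8} = v_{7}  →  sig = [3:1]
  • {3,5,8}:  v_{3} + v_{5} + v_{8} = v_{1}  →  sig = [3:1]
  • {3,5,7}:  v_{3} + v_{5} + v_{7} = 2·v_{1} + v_{6}  →  sig = [3:1,2]
  • {1,2,3,8}:  v_{1} + v_{2} + v_{3} + v_{8} = v_{4}  →  sig = [4:1]

Signatures (|P|; sorted positive RHS coefficients), sorted:
    |P|=2: 4 collections, coeffs (1), (1,1), (1,1,2), (1,2)
    |P|=3: 4 collections, coeffs (), (1), (1), (1,2)
    |P|=4: 1 collection, coeffs (1)


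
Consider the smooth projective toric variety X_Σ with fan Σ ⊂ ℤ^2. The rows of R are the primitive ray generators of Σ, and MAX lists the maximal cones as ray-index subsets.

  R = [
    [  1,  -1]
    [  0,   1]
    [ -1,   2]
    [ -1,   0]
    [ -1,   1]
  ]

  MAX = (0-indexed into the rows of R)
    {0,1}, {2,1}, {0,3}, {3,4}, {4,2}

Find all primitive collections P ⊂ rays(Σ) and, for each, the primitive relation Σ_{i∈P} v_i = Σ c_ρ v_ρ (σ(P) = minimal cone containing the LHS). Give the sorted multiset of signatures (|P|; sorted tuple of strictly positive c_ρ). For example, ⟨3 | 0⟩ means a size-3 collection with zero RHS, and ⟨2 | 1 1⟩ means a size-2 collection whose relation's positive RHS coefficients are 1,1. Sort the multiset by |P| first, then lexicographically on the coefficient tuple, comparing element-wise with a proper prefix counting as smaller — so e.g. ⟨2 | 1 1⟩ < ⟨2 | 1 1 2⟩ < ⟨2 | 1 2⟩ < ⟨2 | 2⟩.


The 5 primitive collections of Σ (r=5, n=2):

  P={0,4}:  v_{0} + v_{4} = 0  ⟹  sig = ⟨2 | 0⟩
  P={0,2}:  v_{0} + v_{2} = v_{1}  ⟹  sig = ⟨2 | 1⟩
  P={1,3}:  v_{1} + v_{3} = v_{4}  ⟹  sig = ⟨2 | 1⟩
  P={1,4}:  v_{1} + v_{4} = v_{2}  ⟹  sig = ⟨2 | 1⟩
  P={2,3}:  v_{2} + v_{3} = 2·v_{4}  ⟹  sig = ⟨2 | 2⟩

Hence PRS(X_Σ) =
    |P|=2: 5 collections, coeffs (), (1), (1), (1), (2)


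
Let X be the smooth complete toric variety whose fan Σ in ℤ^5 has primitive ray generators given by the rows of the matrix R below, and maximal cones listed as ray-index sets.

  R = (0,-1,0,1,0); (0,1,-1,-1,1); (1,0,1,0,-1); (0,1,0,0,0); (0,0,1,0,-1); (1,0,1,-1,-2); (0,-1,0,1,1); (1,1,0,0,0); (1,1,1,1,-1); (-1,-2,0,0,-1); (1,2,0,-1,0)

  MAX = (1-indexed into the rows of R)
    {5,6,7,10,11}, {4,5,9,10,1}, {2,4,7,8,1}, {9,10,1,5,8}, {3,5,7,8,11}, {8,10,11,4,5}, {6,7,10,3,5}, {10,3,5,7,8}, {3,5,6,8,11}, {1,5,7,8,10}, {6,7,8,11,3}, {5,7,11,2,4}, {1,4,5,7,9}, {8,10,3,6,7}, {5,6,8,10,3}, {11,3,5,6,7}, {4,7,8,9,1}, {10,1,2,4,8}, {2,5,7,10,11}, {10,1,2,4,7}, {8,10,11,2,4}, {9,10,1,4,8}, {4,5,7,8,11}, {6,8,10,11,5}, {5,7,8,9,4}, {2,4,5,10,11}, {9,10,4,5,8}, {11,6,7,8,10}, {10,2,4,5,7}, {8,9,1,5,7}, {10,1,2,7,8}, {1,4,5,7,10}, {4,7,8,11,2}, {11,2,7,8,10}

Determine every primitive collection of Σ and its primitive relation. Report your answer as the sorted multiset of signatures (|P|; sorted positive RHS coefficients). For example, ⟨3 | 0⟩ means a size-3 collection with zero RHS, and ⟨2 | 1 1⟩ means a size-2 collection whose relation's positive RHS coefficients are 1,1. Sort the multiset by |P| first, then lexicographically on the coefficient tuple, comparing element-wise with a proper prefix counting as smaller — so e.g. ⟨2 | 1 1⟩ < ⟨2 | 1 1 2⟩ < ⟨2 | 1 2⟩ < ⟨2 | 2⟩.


20 minimal non-faces of Δ(Σ) (on 11 rays):

  • {1,11}:  v_{1} + v_{11} = v_{8} ; sig = ⟨2 | 1⟩
  • {2,9}:  v_{2} + v_{9} = v_{4} + v_{8} ; sig = ⟨2 | 1 1⟩
  • {3,4}:  v_{3} + v_{4} = v_{5} + v_{8} ; sig = ⟨2 | 1 1⟩
  • {1,6}:  v_{1} + v_{6} = v_{3} + v_{8} + v_{10} ; sig = ⟨2 | 1 1 1⟩
  • {4,6}:  v_{4} + v_{6} = v_{5} + v_{8} + v_{10} + v_{11} ; sig = ⟨2 | 1 1 1 1⟩
  • {1,3}:  v_{1} + v_{3} = v_{5} + v_{7} + 2·v_{8} + v_{10} ; sig = ⟨2 | 1 1 1 2⟩
  • {2,3}:  v_{2} + v_{3} = v_{7} + v_{10} + 2·v_{11} ; sig = ⟨2 | 1 1 2⟩
  • {9,11}:  v_{9} + v_{11} = v_{4} + v_{5} + 2·v_{8} ; sig = ⟨2 | 1 1 2⟩
  • {3,9}:  v_{3} + v_{9} = v_{1} + 2·v_{5} + 2·v_{8} ; sig = ⟨2 | 1 2 2⟩
  • {2,6}:  v_{2} + v_{6} = v_{7} + 2·v_{10} + 3·v_{11} ; sig = ⟨2 | 1 2 3⟩
  • {6,9}:  v_{6} + v_{9} = 2·v_{5} + 3·v_{8} + v_{10} ; sig = ⟨2 | 1 2 3⟩
  • {1,2,5}:  v_{1} + v_{2} + v_{5} = 0 ; sig = ⟨3 | 0⟩
  • {2,5,8}:  v_{2} + v_{5} + v_{8} = v_{11} ; sig = ⟨3 | 1⟩
  • {3,10,11}:  v_{3} + v_{10} + v_{11} = v_{6} ; sig = ⟨3 | 1⟩
  • {7,9,10}:  v_{7} + v_{9} + v_{10} = 2·v_{1} + v_{5} ; sig = ⟨3 | 1 2⟩
  • {4,7,10,11}:  v_{4} + v_{7} + v_{10} + v_{11} = 0 ; sig = ⟨4 | 0⟩
  • {1,4,5,8}:  v_{1} + v_{4} + v_{5} + v_{8} = v_{9} ; sig = ⟨4 | 1⟩
  • {4,7,8,10}:  v_{4} + v_{7} + v_{8} + v_{10} = v_{1} ; sig = ⟨4 | 1⟩
  • {5,6,7,8}:  v_{5} + v_{6} + v_{7} + v_{8} = 2·v_{3} ; sig = ⟨4 | 2⟩
  • {5,7,8,10,11}:  v_{5} + v_{7} + v_{8} + v_{10} + v_{11} = v_{3} ; sig = ⟨5 | 1⟩

Sorted signature multiset PRS(X):
{ ⟨2 | 1⟩,  ⟨2 | 1 1⟩ ×2,  ⟨2 | 1 1 1⟩,  ⟨2 | 1 1 1 1⟩,  ⟨2 | 1 1 1 2⟩,  ⟨2 | 1 1 2⟩ ×2,  ⟨2 | 1 2 2⟩,  ⟨2 | 1 2 3⟩ ×2,  ⟨3 | 0⟩,  ⟨3 | 1⟩ ×2,  ⟨3 | 1 2⟩,  ⟨4 | 0⟩,  ⟨4 | 1⟩ ×2,  ⟨4 | 2⟩,  ⟨5 | 1⟩ }


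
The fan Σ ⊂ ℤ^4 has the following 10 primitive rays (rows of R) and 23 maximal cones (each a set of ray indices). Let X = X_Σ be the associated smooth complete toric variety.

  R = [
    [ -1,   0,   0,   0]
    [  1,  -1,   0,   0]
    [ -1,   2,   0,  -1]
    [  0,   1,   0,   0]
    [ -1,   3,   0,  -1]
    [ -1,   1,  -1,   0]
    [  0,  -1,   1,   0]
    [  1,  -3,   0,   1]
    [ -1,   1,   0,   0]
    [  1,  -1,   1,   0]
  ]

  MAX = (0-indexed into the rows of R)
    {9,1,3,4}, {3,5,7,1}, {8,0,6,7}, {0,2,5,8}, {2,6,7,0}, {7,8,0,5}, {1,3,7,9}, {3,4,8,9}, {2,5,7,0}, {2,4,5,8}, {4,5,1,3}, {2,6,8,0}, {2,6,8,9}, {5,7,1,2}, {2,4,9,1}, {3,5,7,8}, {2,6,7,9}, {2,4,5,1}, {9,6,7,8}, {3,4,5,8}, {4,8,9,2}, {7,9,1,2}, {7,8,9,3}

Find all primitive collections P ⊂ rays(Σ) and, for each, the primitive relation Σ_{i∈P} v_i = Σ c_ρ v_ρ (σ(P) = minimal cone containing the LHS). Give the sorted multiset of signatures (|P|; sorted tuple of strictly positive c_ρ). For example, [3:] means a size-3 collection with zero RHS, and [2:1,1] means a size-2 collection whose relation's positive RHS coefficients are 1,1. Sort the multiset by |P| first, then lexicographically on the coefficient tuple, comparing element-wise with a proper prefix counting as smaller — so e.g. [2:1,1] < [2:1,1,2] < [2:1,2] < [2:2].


The 13 primitive collections of Σ (r=10, n=4):

  {1,8}:  v_{1} + v_{8} = 0 — sig = [2:]
  {4,7}:  v_{4} + v_{7} = 0 — sig = [2:]
  {5,9}:  v_{5} + v_{9} = 0 — sig = [2:]
  {0,3}:  v_{0} + v_{3} = v_{8} — sig = [2:1]
  {0,9}:  v_{0} + v_{9} = v_{6} — sig = [2:1]
  {2,3}:  v_{2} + v_{3} = v_{4} — sig = [2:1]
  {5,6}:  v_{5} + v_{6} = v_{0} — sig = [2:1]
  {0,1}:  v_{0} + v_{1} = v_{2} + v_{7} — sig = [2:1,1]
  {0,4}:  v_{0} + v_{4} = v_{2} + v_{8} — sig = [2:1,1]
  {3,6}:  v_{3} + v_{6} = v_{8} + v_{9} — sig = [2:1,1]
  {1,6}:  v_{1} + v_{6} = v_{2} + v_{7} + v_{9} — sig = [2:1,1,1]
  {4,6}:  v_{4} + v_{6} = v_{2} + v_{8} + v_{9} — sig = [2:1,1,1]
  {2,7,8}:  v_{2} + v_{7} + v_{8} = v_{0} — sig = [3:1]

Sorted signature multiset PRS(X):
{ [2:] ×3,  [2:1] ×4,  [2:1,1] ×3,  [2:1,1,1] ×2,  [3:1] }


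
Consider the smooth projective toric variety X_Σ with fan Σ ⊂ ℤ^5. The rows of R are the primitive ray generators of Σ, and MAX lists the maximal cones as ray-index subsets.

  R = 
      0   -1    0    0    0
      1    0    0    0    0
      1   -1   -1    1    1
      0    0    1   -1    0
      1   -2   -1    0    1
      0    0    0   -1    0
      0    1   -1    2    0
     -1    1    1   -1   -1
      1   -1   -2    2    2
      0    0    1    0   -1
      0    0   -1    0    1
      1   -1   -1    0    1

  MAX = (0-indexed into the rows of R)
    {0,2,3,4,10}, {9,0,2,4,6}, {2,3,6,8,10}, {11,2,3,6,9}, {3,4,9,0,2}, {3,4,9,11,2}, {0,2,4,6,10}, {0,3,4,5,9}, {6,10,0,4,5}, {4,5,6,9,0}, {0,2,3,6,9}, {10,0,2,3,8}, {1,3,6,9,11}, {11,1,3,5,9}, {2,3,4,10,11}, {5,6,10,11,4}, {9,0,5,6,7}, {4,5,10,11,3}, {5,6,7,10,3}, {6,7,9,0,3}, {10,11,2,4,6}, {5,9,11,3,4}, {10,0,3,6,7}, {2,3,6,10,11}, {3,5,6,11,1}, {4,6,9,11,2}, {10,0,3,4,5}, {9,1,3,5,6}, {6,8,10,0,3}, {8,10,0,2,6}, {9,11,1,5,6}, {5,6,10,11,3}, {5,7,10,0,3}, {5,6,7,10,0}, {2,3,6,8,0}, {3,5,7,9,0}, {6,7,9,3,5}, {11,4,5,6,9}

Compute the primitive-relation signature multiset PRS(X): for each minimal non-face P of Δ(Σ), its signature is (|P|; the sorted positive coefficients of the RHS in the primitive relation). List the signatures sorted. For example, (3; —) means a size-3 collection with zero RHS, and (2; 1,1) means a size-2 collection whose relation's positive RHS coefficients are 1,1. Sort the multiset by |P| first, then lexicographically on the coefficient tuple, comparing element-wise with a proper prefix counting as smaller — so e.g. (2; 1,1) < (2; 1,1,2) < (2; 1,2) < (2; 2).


21 collections generate NE(X_Σ); each relation:

  {2,7}:  v_{2} + v_{7} = 0 ; sig = (2; —)
  {9,10}:  v_{9} + v_{10} = 0 ; sig = (2; —)
  {0,11}:  v_{0} + v_{11} = v_{4} ; sig = (2; 1)
  {2,5}:  v_{2} + v_{5} = v_{11} ; sig = (2; 1)
  {7,11}:  v_{7} + v_{11} = v_{5} ; sig = (2; 1)
  {0,1}:  v_{0} + v_{1} = v_{9} + v_{11} ; sig = (2; 1,1)
  {4,7}:  v_{4} + v_{7} = v_{0} + v_{5} ; sig = (2; 1,1)
  {5,8}:  v_{5} + v_{8} = v_{2} + v_{10} ; sig = (2; 1,1)
  {1,8}:  v_{1} + v_{8} = v_{2} + v_{3} + v_{6} + v_{11} ; sig = (2; 1,1,1,1)
  {1,10}:  v_{1} + v_{10} = v_{3} + v_{5} + v_{6} + v_{11} ; sig = (2; 1,1,1,1)
  {7,8}:  v_{7} + v_{8} = v_{0} + v_{3} + v_{6} + v_{10} ; sig = (2; 1,1,1,1)
  {8,9}:  v_{8} + v_{9} = v_{0} + v_{2} + v_{3} + v_{6} ; sig = (2; 1,1,1,1)
  {1,2}:  v_{1} + v_{2} = v_{3} + v_{6} + v_{9} + 2·v_{11} ; sig = (2; 1,1,1,2)
  {1,7}:  v_{1} + v_{7} = v_{3} + 2·v_{5} + v_{6} + v_{9} ; sig = (2; 1,1,1,2)
  {4,8}:  v_{4} + v_{8} = v_{0} + 2·v_{2} + v_{10} ; sig = (2; 1,1,2)
  {1,4}:  v_{1} + v_{4} = v_{9} + 2·v_{11} ; sig = (2; 1,2)
  {8,11}:  v_{8} + v_{11} = 2·v_{2} + v_{10} ; sig = (2; 1,2)
  {3,4,6}:  v_{3} + v_{4} + v_{6} = v_{2} ; sig = (3; 1)
  {0,3,5,6}:  v_{0} + v_{3} + v_{5} + v_{6} = 0 ; sig = (4; —)
  {0,2,3,6,10}:  v_{0} + v_{2} + v_{3} + v_{6} + v_{10} = v_{8} ; sig = (5; 1)
  {3,5,6,9,11}:  v_{3} + v_{5} + v_{6} + v_{9} + v_{11} = v_{1} ; sig = (5; 1)

so the primitive-relation signature multiset is
{ (2; —) ×2,  (2; 1) ×3,  (2; 1,1) ×3,  (2; 1,1,1,1) ×4,  (2; 1,1,1,2) ×2,  (2; 1,1,2),  (2; 1,2) ×2,  (3; 1),  (4; —),  (5; 1) ×2 }


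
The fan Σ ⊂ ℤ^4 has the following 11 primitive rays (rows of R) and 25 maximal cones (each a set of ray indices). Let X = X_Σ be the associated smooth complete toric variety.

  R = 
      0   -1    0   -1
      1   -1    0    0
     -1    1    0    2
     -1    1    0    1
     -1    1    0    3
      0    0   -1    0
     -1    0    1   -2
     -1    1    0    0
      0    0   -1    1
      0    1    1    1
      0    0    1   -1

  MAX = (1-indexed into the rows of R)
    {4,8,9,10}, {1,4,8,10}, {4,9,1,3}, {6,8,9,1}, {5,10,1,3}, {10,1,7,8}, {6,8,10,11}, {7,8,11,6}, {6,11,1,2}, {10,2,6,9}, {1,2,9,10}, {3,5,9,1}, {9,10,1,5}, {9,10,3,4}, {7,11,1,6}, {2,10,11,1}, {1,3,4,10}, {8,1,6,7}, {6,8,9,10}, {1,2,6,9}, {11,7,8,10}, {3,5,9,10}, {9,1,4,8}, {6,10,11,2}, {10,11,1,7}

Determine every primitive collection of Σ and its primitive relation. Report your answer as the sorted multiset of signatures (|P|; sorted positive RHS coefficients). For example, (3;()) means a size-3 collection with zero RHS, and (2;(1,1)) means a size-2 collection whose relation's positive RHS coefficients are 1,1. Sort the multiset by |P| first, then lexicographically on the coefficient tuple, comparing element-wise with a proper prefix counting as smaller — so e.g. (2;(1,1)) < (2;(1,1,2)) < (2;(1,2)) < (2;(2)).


25 minimal non-faces of Δ(Σ) (on 11 rays):

  P={2,8}:  v_{2} + v_{8} = 0  ⇒ sig = (2;())
  P={9,11}:  v_{9} + v_{11} = 0  ⇒ sig = (2;())
  P={2,7}:  v_{2} + v_{7} = v_{1} + v_{11}  ⇒ sig = (2;(1,1))
  P={3,6}:  v_{3} + v_{6} = v_{4} + v_{9}  ⇒ sig = (2;(1,1))
  P={4,6}:  v_{4} + v_{6} = v_{8} + v_{9}  ⇒ sig = (2;(1,1))
  P={5,6}:  v_{5} + v_{6} = v_{3} + v_{9}  ⇒ sig = (2;(1,1))
  P={5,8}:  v_{5} + v_{8} = v_{3} + v_{4}  ⇒ sig = (2;(1,1))
  P={7,9}:  v_{7} + v_{9} = v_{1} + v_{8}  ⇒ sig = (2;(1,1))
  P={2,4}:  v_{2} + v_{4} = v_{1} + v_{9} + v_{10}  ⇒ sig = (2;(1,1,1))
  P={3,11}:  v_{3} + v_{11} = v_{1} + v_{4} + v_{10}  ⇒ sig = (2;(1,1,1))
  P={4,11}:  v_{4} + v_{11} = v_{1} + v_{8} + v_{10}  ⇒ sig = (2;(1,1,1))
  P={5,11}:  v_{5} + v_{11} = v_{1} + v_{3} + v_{10}  ⇒ sig = (2;(1,1,1))
  P={3,7}:  v_{3} + v_{7} = 2·v_{1} + v_{4} + v_{8} + v_{10}  ⇒ sig = (2;(1,1,1,2))
  P={4,7}:  v_{4} + v_{7} = 2·v_{1} + 2·v_{8} + v_{10}  ⇒ sig = (2;(1,2,2))
  P={5,7}:  v_{5} + v_{7} = 2·v_{1} + 2·v_{4} + v_{10}  ⇒ sig = (2;(1,2,2))
  P={3,8}:  v_{3} + v_{8} = 2·v_{4}  ⇒ sig = (2;(2))
  P={4,5}:  v_{4} + v_{5} = 2·v_{3}  ⇒ sig = (2;(2))
  P={2,3}:  v_{2} + v_{3} = 2·v_{1} + 2·v_{9} + 2·v_{10}  ⇒ sig = (2;(2,2,2))
  P={2,5}:  v_{2} + v_{5} = 3·v_{1} + 3·v_{9} + 3·v_{10}  ⇒ sig = (2;(3,3,3))
  P={1,6,10}:  v_{1} + v_{6} + v_{10} = 0  ⇒ sig = (3;())
  P={1,8,11}:  v_{1} + v_{8} + v_{11} = v_{7}  ⇒ sig = (3;(1))
  P={6,7,10}:  v_{6} + v_{7} + v_{10} = v_{8} + v_{11}  ⇒ sig = (3;(1,1))
  P={1,3,9,10}:  v_{1} + v_{3} + v_{9} + v_{10} = v_{5}  ⇒ sig = (4;(1))
  P={1,4,9,10}:  v_{1} + v_{4} + v_{9} + v_{10} = v_{3}  ⇒ sig = (4;(1))
  P={1,8,9,10}:  v_{1} + v_{8} + v_{9} + v_{10} = v_{4}  ⇒ sig = (4;(1))

Signatures (|P|; sorted positive RHS coefficients), sorted:
    (2;())
    (2;())
    (2;(1,1))
    (2;(1,1))
    (2;(1,1))
    (2;(1,1))
    (2;(1,1))
    (2;(1,1))
    (2;(1,1,1))
    (2;(1,1,1))
    (2;(1,1,1))
    (2;(1,1,1))
    (2;(1,1,1,2))
    (2;(1,2,2))
    (2;(1,2,2))
    (2;(2))
    (2;(2))
    (2;(2,2,2))
    (2;(3,3,3))
    (3;())
    (3;(1))
    (3;(1,1))
    (4;(1))
    (4;(1))
    (4;(1))


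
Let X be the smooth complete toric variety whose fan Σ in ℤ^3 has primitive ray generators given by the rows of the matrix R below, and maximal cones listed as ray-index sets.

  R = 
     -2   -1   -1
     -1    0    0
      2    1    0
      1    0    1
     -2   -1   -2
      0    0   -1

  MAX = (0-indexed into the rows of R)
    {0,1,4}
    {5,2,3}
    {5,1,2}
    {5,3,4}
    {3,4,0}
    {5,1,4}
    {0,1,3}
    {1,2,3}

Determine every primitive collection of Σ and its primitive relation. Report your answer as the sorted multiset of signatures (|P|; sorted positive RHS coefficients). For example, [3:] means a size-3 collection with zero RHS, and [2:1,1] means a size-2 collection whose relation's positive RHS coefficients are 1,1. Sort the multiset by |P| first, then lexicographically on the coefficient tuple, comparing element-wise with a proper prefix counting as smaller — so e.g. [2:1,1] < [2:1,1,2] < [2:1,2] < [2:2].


|primitive collections| = 5. Relations:

  • {0,2}:  v_{0} + v_{2} = v_{5}  ⟹  sig = [2:1]
  • {0,5}:  v_{0} + v_{5} = v_{4}  ⟹  sig = [2:1]
  • {2,4}:  v_{2} + v_{4} = 2·v_{5}  ⟹  sig = [2:2]
  • {1,3,5}:  v_{1} + v_{3} + v_{5} = 0  ⟹  sig = [3:]
  • {1,3,4}:  v_{1} + v_{3} + v_{4} = v_{0}  ⟹  sig = [3:1]

so the primitive-relation signature multiset is
    |P|=2: 3 collections, coeffs (1), (1), (2)
    |P|=3: 2 collections, coeffs (), (1)


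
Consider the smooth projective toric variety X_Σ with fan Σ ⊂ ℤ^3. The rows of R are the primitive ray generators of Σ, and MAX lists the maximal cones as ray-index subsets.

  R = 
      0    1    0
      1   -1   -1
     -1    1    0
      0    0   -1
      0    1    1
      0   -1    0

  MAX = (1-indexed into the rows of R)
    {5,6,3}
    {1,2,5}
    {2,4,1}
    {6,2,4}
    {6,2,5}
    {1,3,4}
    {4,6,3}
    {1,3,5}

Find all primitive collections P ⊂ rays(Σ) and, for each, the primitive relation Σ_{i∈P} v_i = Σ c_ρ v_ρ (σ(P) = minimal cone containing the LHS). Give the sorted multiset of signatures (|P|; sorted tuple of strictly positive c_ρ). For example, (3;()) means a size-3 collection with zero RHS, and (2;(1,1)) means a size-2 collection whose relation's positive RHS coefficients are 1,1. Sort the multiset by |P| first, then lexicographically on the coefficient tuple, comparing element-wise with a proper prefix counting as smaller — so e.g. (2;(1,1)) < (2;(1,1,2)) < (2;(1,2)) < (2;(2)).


Δ(Σ) — 6 vertices, 3 min non-faces:

  P = {1,6}:  v_{1} + v_{6} = 0  →  sig = (2;())
  P = {2,3}:  v_{2} + v_{3} = v_{4}  →  sig = (2;(1))
  P = {4,5}:  v_{4} + v_{5} = v_{1}  →  sig = (2;(1))

Signatures (|P|; sorted positive RHS coefficients), sorted:
    (2;())
    (2;(1))
    (2;(1))


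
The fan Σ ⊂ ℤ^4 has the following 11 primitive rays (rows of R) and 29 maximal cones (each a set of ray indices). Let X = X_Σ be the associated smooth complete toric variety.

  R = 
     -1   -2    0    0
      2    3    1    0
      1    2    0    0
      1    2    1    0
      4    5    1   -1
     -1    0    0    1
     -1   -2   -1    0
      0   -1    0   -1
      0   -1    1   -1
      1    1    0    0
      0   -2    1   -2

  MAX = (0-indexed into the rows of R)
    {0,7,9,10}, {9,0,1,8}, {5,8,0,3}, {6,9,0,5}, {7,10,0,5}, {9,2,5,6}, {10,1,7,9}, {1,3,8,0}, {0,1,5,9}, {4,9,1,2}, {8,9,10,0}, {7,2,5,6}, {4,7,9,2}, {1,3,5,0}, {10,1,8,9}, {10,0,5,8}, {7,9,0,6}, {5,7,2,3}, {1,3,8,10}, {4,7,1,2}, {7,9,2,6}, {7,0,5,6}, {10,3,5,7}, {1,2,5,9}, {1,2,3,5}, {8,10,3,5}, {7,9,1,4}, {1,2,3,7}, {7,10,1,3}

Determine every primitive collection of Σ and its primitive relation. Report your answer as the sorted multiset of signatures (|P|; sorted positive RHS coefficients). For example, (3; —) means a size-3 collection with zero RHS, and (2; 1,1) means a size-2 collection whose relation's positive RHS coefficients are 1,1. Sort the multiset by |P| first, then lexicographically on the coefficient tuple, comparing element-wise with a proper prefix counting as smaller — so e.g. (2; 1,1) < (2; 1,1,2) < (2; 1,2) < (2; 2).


Δ(Σ) — 11 vertices, 26 min non-faces:

  • {0,2}:  v_{0} + v_{2} = 0  →  sig = (2; —)
  • {3,6}:  v_{3} + v_{6} = 0  →  sig = (2; —)
  • {1,6}:  v_{1} + v_{6} = v_{9}  →  sig = (2; 1)
  • {3,9}:  v_{3} + v_{9} = v_{1}  →  sig = (2; 1)
  • {7,8}:  v_{7} + v_{8} = v_{10}  →  sig = (2; 1)
  • {2,8}:  v_{2} + v_{8} = v_{3} + v_{7}  →  sig = (2; 1,1)
  • {4,5}:  v_{4} + v_{5} = v_{1} + v_{2}  →  sig = (2; 1,1)
  • {6,8}:  v_{6} + v_{8} = v_{0} + v_{7}  →  sig = (2; 1,1)
  • {0,4}:  v_{0} + v_{4} = v_{1} + v_{7} + v_{9}  →  sig = (2; 1,1,1)
  • {3,4}:  v_{3} + v_{4} = 2·v_{1} + v_{2} + v_{7}  →  sig = (2; 1,1,2)
  • {4,6}:  v_{4} + v_{6} = v_{2} + v_{7} + 2·v_{9}  →  sig = (2; 1,1,2)
  • {2,10}:  v_{2} + v_{10} = v_{3} + 2·v_{7}  →  sig = (2; 1,2)
  • {6,10}:  v_{6} + v_{10} = v_{0} + 2·v_{7}  →  sig = (2; 1,2)
  • {4,8}:  v_{4} + v_{8} = 2·v_{1} + 2·v_{7}  →  sig = (2; 2,2)
  • {4,10}:  v_{4} + v_{10} = 2·v_{1} + 3·v_{7}  →  sig = (2; 2,3)
  • {5,7,9}:  v_{5} + v_{7} + v_{9} = 0  →  sig = (3; —)
  • {0,3,7}:  v_{0} + v_{3} + v_{7} = v_{8}  →  sig = (3; 1)
  • {1,5,7}:  v_{1} + v_{5} + v_{7} = v_{3}  →  sig = (3; 1)
  • {5,9,10}:  v_{5} + v_{9} + v_{10} = v_{8}  →  sig = (3; 1)
  • {0,1,7}:  v_{0} + v_{1} + v_{7} = v_{8} + v_{9}  →  sig = (3; 1,1)
  • {1,5,10}:  v_{1} + v_{5} + v_{10} = v_{3} + v_{8}  →  sig = (3; 1,1)
  • {5,8,9}:  v_{5} + v_{8} + v_{9} = v_{0} + v_{3}  →  sig = (3; 1,1)
  • {0,1,10}:  v_{0} + v_{1} + v_{10} = 2·v_{8} + v_{9}  →  sig = (3; 1,2)
  • {1,5,8}:  v_{1} + v_{5} + v_{8} = v_{0} + 2·v_{3}  →  sig = (3; 1,2)
  • {0,3,10}:  v_{0} + v_{3} + v_{10} = 2·v_{8}  →  sig = (3; 2)
  • {1,2,7,9}:  v_{1} + v_{2} + v_{7} + v_{9} = v_{4}  →  sig = (4; 1)

Signatures (|P|; sorted positive RHS coefficients), sorted:
    (2; —)
    (2; —)
    (2; 1)
    (2; 1)
    (2; 1)
    (2; 1,1)
    (2; 1,1)
    (2; 1,1)
    (2; 1,1,1)
    (2; 1,1,2)
    (2; 1,1,2)
    (2; 1,2)
    (2; 1,2)
    (2; 2,2)
    (2; 2,3)
    (3; —)
    (3; 1)
    (3; 1)
    (3; 1)
    (3; 1,1)
    (3; 1,1)
    (3; 1,1)
    (3; 1,2)
    (3; 1,2)
    (3; 2)
    (4; 1)


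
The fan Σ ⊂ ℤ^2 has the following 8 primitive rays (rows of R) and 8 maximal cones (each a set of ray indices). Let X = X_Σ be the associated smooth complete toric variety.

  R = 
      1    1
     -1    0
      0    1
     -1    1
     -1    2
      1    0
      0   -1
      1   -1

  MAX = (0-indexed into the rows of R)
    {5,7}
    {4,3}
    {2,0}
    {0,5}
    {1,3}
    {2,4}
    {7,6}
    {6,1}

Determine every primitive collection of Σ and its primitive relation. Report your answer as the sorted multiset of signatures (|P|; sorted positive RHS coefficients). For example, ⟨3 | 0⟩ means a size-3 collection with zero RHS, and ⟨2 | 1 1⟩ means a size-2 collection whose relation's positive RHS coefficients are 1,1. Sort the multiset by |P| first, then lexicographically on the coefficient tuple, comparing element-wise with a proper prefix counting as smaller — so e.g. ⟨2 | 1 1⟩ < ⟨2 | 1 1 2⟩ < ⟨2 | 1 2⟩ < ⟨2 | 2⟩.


Minimal non-faces — 20 found among 8 rays, 8 max cones:

  P={1,5}:  v_{1} + v_{5} = 0 ; sig = ⟨2 | 0⟩
  P={2,6}:  v_{2} + v_{6} = 0 ; sig = ⟨2 | 0⟩
  P={3,7}:  v_{3} + v_{7} = 0 ; sig = ⟨2 | 0⟩
  P={0,1}:  v_{0} + v_{1} = v_{2} ; sig = ⟨2 | 1⟩
  P={0,6}:  v_{0} + v_{6} = v_{5} ; sig = ⟨2 | 1⟩
  P={1,2}:  v_{1} + v_{2} = v_{3} ; sig = ⟨2 | 1⟩
  P={1,7}:  v_{1} + v_{7} = v_{6} ; sig = ⟨2 | 1⟩
  P={2,3}:  v_{2} + v_{3} = v_{4} ; sig = ⟨2 | 1⟩
  P={2,5}:  v_{2} + v_{5} = v_{0} ; sig = ⟨2 | 1⟩
  P={2,7}:  v_{2} + v_{7} = v_{5} ; sig = ⟨2 | 1⟩
  P={3,5}:  v_{3} + v_{5} = v_{2} ; sig = ⟨2 | 1⟩
  P={3,6}:  v_{3} + v_{6} = v_{1} ; sig = ⟨2 | 1⟩
  P={4,6}:  v_{4} + v_{6} = v_{3} ; sig = ⟨2 | 1⟩
  P={4,7}:  v_{4} + v_{7} = v_{2} ; sig = ⟨2 | 1⟩
  P={5,6}:  v_{5} + v_{6} = v_{7} ; sig = ⟨2 | 1⟩
  P={0,3}:  v_{0} + v_{3} = 2·v_{2} ; sig = ⟨2 | 2⟩
  P={0,7}:  v_{0} + v_{7} = 2·v_{5} ; sig = ⟨2 | 2⟩
  P={1,4}:  v_{1} + v_{4} = 2·v_{3} ; sig = ⟨2 | 2⟩
  P={4,5}:  v_{4} + v_{5} = 2·v_{2} ; sig = ⟨2 | 2⟩
  P={0,4}:  v_{0} + v_{4} = 3·v_{2} ; sig = ⟨2 | 3⟩

Hence PRS(X_Σ) =
    ⟨2 | 0⟩
    ⟨2 | 0⟩
    ⟨2 | 0⟩
    ⟨2 | 1⟩
    ⟨2 | 1⟩
    ⟨2 | 1⟩
    ⟨2 | 1⟩
    ⟨2 | 1⟩
    ⟨2 | 1⟩
    ⟨2 | 1⟩
    ⟨2 | 1⟩
    ⟨2 | 1⟩
    ⟨2 | 1⟩
    ⟨2 | 1⟩
    ⟨2 | 1⟩
    ⟨2 | 2⟩
    ⟨2 | 2⟩
    ⟨2 | 2⟩
    ⟨2 | 2⟩
    ⟨2 | 3⟩


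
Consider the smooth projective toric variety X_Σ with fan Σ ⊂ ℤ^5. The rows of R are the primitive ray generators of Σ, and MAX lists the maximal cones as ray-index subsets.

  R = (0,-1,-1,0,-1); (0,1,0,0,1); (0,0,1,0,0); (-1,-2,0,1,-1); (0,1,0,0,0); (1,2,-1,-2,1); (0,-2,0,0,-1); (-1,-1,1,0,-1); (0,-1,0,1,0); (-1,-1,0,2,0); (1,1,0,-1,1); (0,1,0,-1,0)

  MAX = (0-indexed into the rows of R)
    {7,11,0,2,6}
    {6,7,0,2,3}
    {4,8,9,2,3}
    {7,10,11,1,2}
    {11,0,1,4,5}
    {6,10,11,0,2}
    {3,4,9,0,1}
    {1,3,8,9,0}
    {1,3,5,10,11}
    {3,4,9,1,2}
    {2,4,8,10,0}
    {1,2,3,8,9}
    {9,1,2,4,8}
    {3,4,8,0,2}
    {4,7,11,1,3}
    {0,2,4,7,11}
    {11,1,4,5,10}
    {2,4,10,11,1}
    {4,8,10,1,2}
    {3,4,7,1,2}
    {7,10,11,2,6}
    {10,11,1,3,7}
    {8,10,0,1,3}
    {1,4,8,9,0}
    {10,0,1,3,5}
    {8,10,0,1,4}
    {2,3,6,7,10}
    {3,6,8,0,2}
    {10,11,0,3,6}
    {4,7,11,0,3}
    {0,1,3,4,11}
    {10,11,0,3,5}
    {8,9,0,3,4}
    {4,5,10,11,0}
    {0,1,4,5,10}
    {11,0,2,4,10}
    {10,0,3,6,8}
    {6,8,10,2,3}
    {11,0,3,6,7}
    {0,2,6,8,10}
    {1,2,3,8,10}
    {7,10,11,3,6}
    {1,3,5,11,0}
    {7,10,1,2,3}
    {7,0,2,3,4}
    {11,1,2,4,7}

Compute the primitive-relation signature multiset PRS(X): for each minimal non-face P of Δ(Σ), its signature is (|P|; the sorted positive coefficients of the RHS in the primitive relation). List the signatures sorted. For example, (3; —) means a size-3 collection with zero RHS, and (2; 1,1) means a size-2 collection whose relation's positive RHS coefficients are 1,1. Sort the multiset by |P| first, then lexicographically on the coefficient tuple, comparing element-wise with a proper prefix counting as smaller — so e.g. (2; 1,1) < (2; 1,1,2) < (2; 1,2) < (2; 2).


Primitive collections (24):

  P={8,11}:  v_{8} + v_{11} = 0  →  sig = (2; —)
  P={1,6}:  v_{1} + v_{6} = v_{3} + v_{10}  →  sig = (2; 1,1)
  P={2,5}:  v_{2} + v_{5} = v_{10} + v_{11}  →  sig = (2; 1,1)
  P={4,6}:  v_{4} + v_{6} = v_{0} + v_{2}  →  sig = (2; 1,1)
  P={6,9}:  v_{6} + v_{9} = v_{3} + v_{8}  →  sig = (2; 1,1)
  P={7,8}:  v_{7} + v_{8} = v_{2} + v_{3}  →  sig = (2; 1,1)
  P={9,10}:  v_{9} + v_{10} = v_{1} + v_{8}  →  sig = (2; 1,1)
  P={5,8}:  v_{5} + v_{8} = v_{0} + v_{1} + v_{10}  →  sig = (2; 1,1,1)
  P={9,11}:  v_{9} + v_{11} = v_{1} + v_{3} + v_{4}  →  sig = (2; 1,1,1)
  P={5,6}:  v_{5} + v_{6} = v_{0} + v_{3} + 2·v_{10} + v_{11}  →  sig = (2; 1,1,1,2)
  P={7,9}:  v_{7} + v_{9} = v_{1} + v_{2} + 2·v_{3} + v_{4}  →  sig = (2; 1,1,1,2)
  P={5,7}:  v_{5} + v_{7} = v_{3} + v_{10} + 2·v_{11}  →  sig = (2; 1,1,2)
  P={5,9}:  v_{5} + v_{9} = v_{0} + 2·v_{1}  →  sig = (2; 1,2)
  P={0,1,2}:  v_{0} + v_{1} + v_{2} = 0  →  sig = (3; —)
  P={3,4,10}:  v_{3} + v_{4} + v_{10} = 0  →  sig = (3; —)
  P={2,3,11}:  v_{2} + v_{3} + v_{11} = v_{7}  →  sig = (3; 1)
  P={0,1,7}:  v_{0} + v_{1} + v_{7} = v_{3} + v_{11}  →  sig = (3; 1,1)
  P={0,7,10}:  v_{0} + v_{7} + v_{10} = v_{6} + v_{11}  →  sig = (3; 1,1)
  P={4,7,10}:  v_{4} + v_{7} + v_{10} = v_{2} + v_{11}  →  sig = (3; 1,1)
  P={0,2,9}:  v_{0} + v_{2} + v_{9} = v_{3} + v_{4} + v_{8}  →  sig = (3; 1,1,1)
  P={3,4,5}:  v_{3} + v_{4} + v_{5} = v_{0} + v_{1} + v_{11}  →  sig = (3; 1,1,1)
  P={0,1,10,11}:  v_{0} + v_{1} + v_{10} + v_{11} = v_{5}  →  sig = (4; 1)
  P={0,2,3,10}:  v_{0} + v_{2} + v_{3} + v_{10} = v_{6}  →  sig = (4; 1)
  P={1,3,4,8}:  v_{1} + v_{3} + v_{4} + v_{8} = v_{9}  →  sig = (4; 1)

so the primitive-relation signature multiset is
    |P|=2: 13 collections, coeffs (), (1,1), (1,1), (1,1), (1,1), (1,1), (1,1), (1,1,1), (1,1,1), (1,1,1,2), (1,1,1,2), (1,1,2), (1,2)
    |P|=3: 8 collections, coeffs (), (), (1), (1,1), (1,1), (1,1), (1,1,1), (1,1,1)
    |P|=4: 3 collections, coeffs (1), (1), (1)


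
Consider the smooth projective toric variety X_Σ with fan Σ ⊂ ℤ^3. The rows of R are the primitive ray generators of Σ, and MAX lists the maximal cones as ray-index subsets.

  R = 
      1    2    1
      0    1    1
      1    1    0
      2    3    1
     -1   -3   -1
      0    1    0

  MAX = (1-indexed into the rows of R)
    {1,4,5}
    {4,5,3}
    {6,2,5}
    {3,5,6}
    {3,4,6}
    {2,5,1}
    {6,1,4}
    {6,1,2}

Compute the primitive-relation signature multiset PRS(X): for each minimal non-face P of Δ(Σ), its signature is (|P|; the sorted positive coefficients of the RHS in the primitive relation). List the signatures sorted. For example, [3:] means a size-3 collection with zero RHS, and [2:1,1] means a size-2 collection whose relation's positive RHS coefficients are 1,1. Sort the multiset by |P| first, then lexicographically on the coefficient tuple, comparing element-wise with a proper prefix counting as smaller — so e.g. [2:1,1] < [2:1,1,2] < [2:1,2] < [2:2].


Minimal non-faces — 5 found among 6 rays, 8 max cones:

  P = {1,3}:  v_{1} + v_{3} = v_{4} ; sig = [2:1]
  P = {2,3}:  v_{2} + v_{3} = v_{1} ; sig = [2:1]
  P = {2,4}:  v_{2} + v_{4} = 2·v_{1} ; sig = [2:2]
  P = {1,5,6}:  v_{1} + v_{5} + v_{6} = 0 ; sig = [3:]
  P = {4,5,6}:  v_{4} + v_{5} + v_{6} = v_{3} ; sig = [3:1]

Signatures (|P|; sorted positive RHS coefficients), sorted:
    |P|=2: 3 collections, coeffs (1), (1), (2)
    |P|=3: 2 collections, coeffs (), (1)
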